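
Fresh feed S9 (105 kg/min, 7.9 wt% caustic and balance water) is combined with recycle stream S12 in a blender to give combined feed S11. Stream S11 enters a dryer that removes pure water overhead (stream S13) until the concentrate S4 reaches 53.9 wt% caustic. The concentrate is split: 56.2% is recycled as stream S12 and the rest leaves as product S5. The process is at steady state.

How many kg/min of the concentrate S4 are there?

Overall caustic balance (none leaves overhead): caustic in fresh feed = caustic in product, i.e. 105×0.079 = (1−0.562)·S4·0.539.
S4 = 8.295/(0.539×0.438) = 35.136 kg/min.

35.14 kg/min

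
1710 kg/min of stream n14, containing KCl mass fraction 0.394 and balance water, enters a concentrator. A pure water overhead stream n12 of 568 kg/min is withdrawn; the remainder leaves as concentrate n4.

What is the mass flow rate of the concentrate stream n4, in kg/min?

1142 kg/min

Concentrate = 1710 − 568 = 1142 kg/min.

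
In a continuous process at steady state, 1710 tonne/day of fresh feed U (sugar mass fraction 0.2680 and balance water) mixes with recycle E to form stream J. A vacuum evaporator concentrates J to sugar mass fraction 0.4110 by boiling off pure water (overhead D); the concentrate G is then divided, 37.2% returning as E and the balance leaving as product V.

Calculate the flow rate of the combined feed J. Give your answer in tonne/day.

2370 tonne/day

Overall sugar balance (none leaves overhead): sugar in fresh feed = sugar in product, i.e. 1710×0.268 = (1−0.372)·G·0.411.
G = 458.28/(0.411×0.628) = 1775.5 tonne/day.
Recycle E = 0.372×1775.5 = 660.5 tonne/day.
Combined feed J = 1710 + 660.5 = 2370.5 tonne/day.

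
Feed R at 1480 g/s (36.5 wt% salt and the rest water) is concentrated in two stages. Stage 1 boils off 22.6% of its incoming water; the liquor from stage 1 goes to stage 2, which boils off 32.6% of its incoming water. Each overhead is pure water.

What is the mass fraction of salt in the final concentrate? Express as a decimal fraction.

0.524

water in feed = 1480×0.635 = 939.8 g/s.
After stage 1: water left = (1−0.226)×939.8 = 727.41; stream total = 1267.6 g/s.
After stage 2: water left = (1−0.326)×727.41 = 490.27; final concentrate = 1030.5 g/s.
salt fraction = 540.2/1030.5 = 0.524.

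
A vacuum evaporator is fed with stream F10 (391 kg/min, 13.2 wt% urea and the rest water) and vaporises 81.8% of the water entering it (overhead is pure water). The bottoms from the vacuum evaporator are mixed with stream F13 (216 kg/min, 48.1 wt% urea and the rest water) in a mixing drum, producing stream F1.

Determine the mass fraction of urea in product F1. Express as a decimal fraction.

0.472

Vapour removed = 0.818×0.868×391 = 277.62 kg/min; concentrate = 113.38 kg/min.
urea reaching the mixer = 51.612 (from concentrate) + 216×0.481 = 155.51 kg/min.
Product flow = 113.38 + 216 = 329.38 kg/min; urea fraction = 0.472.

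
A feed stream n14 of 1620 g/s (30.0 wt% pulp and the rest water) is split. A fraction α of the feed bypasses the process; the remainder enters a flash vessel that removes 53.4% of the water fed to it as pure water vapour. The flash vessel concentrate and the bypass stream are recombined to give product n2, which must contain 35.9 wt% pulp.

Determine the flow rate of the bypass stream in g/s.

907.7 g/s

All 1620×0.300 = 486 g/s of pulp reaches n2, so n2 = 486/0.359 = 1353.8 g/s and vapour = 266.24 g/s.
The evaporator receives (1−α)·1620 of feed at 0.700 water and removes 0.534 of that water:
0.534×0.700×(1−α)×1620 = 266.24
(1−α) = 266.24/605.56 = 0.4397;  α = 0.5603.
Bypass flow = 0.5603×1620 = 907.75 g/s.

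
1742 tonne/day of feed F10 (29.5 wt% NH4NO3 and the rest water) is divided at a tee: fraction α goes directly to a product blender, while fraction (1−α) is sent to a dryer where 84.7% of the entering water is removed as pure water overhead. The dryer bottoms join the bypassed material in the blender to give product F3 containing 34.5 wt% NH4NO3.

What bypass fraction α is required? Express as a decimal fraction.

0.757

All 1742×0.295 = 513.89 tonne/day of NH4NO3 reaches F3, so F3 = 513.89/0.345 = 1489.5 tonne/day and vapour = 252.46 tonne/day.
The evaporator receives (1−α)·1742 of feed at 0.705 water and removes 0.847 of that water:
0.847×0.705×(1−α)×1742 = 252.46
(1−α) = 252.46/1040.2 = 0.2427;  α = 0.7573.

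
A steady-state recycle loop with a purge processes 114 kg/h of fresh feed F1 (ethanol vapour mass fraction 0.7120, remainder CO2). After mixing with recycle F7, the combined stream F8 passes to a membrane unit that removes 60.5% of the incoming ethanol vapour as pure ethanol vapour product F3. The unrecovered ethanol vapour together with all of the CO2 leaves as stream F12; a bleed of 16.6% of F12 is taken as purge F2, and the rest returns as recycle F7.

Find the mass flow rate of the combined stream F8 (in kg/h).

CO2 enters only via F1 and leaves only via the purge: 114×0.288 = 0.166×(CO2 in F12), and the membrane unit passes all CO2, so CO2 in F8 = CO2 in F12 = 197.78 kg/h.
ethanol vapour in F8: m_A = 114×0.712 + (1−0.166)·(1−0.605)·m_A, so m_A = 81.168/0.6706 = 121.04 kg/h.
F8 = 121.04 + 197.78 = 318.83 kg/h.

318.8 kg/h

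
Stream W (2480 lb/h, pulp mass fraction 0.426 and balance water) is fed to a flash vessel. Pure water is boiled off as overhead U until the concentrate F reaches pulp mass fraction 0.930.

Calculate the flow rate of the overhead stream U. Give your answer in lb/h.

1344 lb/h

pulp is conserved: 2480×0.426 = 1056.5 lb/h all reports to the concentrate.
Concentrate = 1056.5/(target fraction) = 1136 lb/h.
Overhead = 2480 − 1136 = 1344 lb/h.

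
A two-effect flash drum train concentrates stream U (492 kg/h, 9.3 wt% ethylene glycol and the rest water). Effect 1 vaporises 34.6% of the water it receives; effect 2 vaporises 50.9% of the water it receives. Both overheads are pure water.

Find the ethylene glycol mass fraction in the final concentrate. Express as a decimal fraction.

0.242

water in feed = 492×0.907 = 446.24 kg/h.
After stage 1: water left = (1−0.346)×446.24 = 291.84; stream total = 337.6 kg/h.
After stage 2: water left = (1−0.509)×291.84 = 143.3; final concentrate = 189.05 kg/h.
ethylene glycol fraction = 45.756/189.05 = 0.242.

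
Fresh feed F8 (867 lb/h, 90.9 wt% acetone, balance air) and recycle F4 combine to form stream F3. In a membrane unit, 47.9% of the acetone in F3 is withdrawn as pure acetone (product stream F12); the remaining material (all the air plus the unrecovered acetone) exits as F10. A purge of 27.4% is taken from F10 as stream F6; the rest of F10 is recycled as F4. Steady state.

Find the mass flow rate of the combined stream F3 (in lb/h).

1555 lb/h

air enters only via F8 and leaves only via the purge: 867×0.091 = 0.274×(air in F10), and the membrane unit passes all air, so air in F3 = air in F10 = 287.95 lb/h.
acetone in F3: m_A = 867×0.909 + (1−0.274)·(1−0.479)·m_A, so m_A = 788.1/0.6218 = 1267.5 lb/h.
F3 = 1267.5 + 287.95 = 1555.5 lb/h.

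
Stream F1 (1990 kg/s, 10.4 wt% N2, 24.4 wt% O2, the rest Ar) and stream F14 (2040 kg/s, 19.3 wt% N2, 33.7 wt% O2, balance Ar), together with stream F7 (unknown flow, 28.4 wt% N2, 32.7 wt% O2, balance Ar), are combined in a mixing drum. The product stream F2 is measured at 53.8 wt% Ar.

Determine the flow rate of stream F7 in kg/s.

591.5 kg/s

Let F7 be the unknown flow. Total out = 4030 + F7.
Ar balance: 2256.3 + 0.389·F7 = 0.538·(4030 + F7)
(0.389 − 0.538)·F7 = 0.538×4030 − 2256.3 = -88.14
F7 = -88.14 / -0.149 = 591.54 kg/s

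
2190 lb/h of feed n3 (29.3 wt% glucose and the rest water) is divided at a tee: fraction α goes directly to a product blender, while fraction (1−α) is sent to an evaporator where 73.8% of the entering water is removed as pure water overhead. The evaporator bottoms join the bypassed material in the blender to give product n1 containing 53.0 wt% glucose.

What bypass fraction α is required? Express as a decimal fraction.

All 2190×0.293 = 641.67 lb/h of glucose reaches n1, so n1 = 641.67/0.530 = 1210.7 lb/h and vapour = 979.3 lb/h.
The evaporator receives (1−α)·2190 of feed at 0.707 water and removes 0.738 of that water:
0.738×0.707×(1−α)×2190 = 979.3
(1−α) = 979.3/1142.7 = 0.8570;  α = 0.1430.

0.143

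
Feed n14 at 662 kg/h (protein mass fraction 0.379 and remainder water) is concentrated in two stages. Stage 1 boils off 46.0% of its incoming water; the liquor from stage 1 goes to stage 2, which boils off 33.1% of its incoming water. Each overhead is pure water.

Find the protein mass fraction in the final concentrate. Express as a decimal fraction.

water in feed = 662×0.621 = 411.1 kg/h.
After stage 1: water left = (1−0.460)×411.1 = 222; stream total = 472.89 kg/h.
After stage 2: water left = (1−0.331)×222 = 148.51; final concentrate = 399.41 kg/h.
protein fraction = 250.9/399.41 = 0.628.

0.628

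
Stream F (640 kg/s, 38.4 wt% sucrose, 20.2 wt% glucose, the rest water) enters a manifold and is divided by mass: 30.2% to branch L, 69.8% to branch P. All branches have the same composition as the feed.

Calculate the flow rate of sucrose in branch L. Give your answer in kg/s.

Branch L total = 0.302×640 = 193.28 kg/s.
sucrose in L = 0.384×193.28 = 74.22 kg/s.

74.22 kg/s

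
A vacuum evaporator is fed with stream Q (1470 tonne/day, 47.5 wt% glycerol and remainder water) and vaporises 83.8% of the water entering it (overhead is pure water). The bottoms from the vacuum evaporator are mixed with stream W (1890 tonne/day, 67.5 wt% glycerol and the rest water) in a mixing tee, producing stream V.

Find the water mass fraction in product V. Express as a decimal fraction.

Vapour removed = 0.838×0.525×1470 = 646.73 tonne/day; concentrate = 823.27 tonne/day.
water reaching the mixer = 125.02 (from concentrate) + 1890×0.325 = 739.27 tonne/day.
Product flow = 823.27 + 1890 = 2713.3 tonne/day; water fraction = 0.2725.

0.2725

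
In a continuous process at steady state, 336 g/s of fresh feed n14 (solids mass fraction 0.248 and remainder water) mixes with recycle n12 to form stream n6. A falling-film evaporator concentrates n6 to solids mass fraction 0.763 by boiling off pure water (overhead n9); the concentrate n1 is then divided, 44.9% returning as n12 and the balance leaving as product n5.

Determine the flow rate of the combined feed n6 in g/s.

425 g/s

Overall solids balance (none leaves overhead): solids in fresh feed = solids in product, i.e. 336×0.248 = (1−0.449)·n1·0.763.
n1 = 83.328/(0.763×0.551) = 198.21 g/s.
Recycle n12 = 0.449×198.21 = 88.994 g/s.
Combined feed n6 = 336 + 88.994 = 424.99 g/s.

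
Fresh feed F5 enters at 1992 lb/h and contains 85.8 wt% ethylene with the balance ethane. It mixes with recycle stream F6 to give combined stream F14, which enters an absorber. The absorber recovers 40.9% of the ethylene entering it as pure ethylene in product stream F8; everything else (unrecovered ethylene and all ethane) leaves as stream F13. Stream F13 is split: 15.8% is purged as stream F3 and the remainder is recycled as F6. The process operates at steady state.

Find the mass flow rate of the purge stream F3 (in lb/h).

600.5 lb/h

ethane enters only via F5 and leaves only via the purge: 1992×0.142 = 0.158×(ethane in F13), and the absorber passes all ethane, so ethane in F14 = ethane in F13 = 1790.3 lb/h.
ethylene in F14: m_A = 1992×0.858 + (1−0.158)·(1−0.409)·m_A, so m_A = 1709.1/0.5024 = 3402.1 lb/h.
F13 = (1−0.409)×3402.1 + 1790.3 = 3800.9 lb/h.
Purge F3 = 0.158×3800.9 = 600.54 lb/h.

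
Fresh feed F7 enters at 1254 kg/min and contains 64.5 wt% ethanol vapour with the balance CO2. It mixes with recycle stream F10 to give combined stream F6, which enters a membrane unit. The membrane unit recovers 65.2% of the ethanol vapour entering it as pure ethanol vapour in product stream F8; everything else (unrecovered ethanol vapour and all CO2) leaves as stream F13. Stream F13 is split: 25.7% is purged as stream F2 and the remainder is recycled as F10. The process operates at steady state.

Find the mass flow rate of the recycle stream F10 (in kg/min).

1569 kg/min

CO2 enters only via F7 and leaves only via the purge: 1254×0.355 = 0.257×(CO2 in F13), and the membrane unit passes all CO2, so CO2 in F6 = CO2 in F13 = 1732.2 kg/min.
ethanol vapour in F6: m_A = 1254×0.645 + (1−0.257)·(1−0.652)·m_A, so m_A = 808.83/0.7414 = 1090.9 kg/min.
F13 = (1−0.652)×1090.9 + 1732.2 = 2111.8 kg/min.
Recycle F10 = (1−0.257)×2111.8 = 1569.1 kg/min.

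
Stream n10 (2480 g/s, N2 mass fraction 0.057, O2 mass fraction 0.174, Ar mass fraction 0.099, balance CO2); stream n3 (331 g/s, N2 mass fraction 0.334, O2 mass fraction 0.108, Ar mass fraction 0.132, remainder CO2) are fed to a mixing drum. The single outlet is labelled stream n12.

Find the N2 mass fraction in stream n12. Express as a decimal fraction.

0.090

Total flow out = 2480 + 331 = 2811 g/s.
N2 in = 2480×0.057 + 331×0.334 = 251.91 g/s.
N2 mass fraction in n12 = 251.91/2811 = 0.090.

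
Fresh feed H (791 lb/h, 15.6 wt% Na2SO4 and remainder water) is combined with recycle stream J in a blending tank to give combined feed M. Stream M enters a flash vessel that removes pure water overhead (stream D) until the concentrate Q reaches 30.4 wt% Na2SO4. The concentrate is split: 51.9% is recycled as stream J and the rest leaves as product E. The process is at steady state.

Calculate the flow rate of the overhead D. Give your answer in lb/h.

Overall Na2SO4 balance (none leaves overhead): Na2SO4 in fresh feed = Na2SO4 in product, i.e. 791×0.156 = (1−0.519)·Q·0.304.
Q = 123.4/(0.304×0.481) = 843.88 lb/h.
Recycle J = 0.519×843.88 = 437.98 lb/h.
Combined feed M = 791 + 437.98 = 1229 lb/h.
Overhead D = M − Q = 1229 − 843.88 = 385.09 lb/h.

385.1 lb/h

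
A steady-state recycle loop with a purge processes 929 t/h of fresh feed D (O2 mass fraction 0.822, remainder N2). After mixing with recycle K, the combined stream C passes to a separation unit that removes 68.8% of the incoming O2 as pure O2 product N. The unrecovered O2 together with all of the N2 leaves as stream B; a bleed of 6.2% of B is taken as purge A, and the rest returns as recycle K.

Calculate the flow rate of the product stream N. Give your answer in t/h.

742.8 t/h

O2 in C: m_A = 929×0.822 + (1−0.062)·(1−0.688)·m_A, so m_A = 763.64/0.7073 = 1079.6 t/h.
Product N = 0.688×1079.6 = 742.75 t/h.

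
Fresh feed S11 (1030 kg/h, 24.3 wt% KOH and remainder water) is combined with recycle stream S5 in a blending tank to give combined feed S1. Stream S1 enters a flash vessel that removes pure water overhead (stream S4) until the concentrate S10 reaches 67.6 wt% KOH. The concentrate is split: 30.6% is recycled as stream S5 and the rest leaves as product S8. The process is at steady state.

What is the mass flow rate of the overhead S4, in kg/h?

659.7 kg/h

Overall KOH balance (none leaves overhead): KOH in fresh feed = KOH in product, i.e. 1030×0.243 = (1−0.306)·S10·0.676.
S10 = 250.29/(0.676×0.694) = 533.5 kg/h.
Recycle S5 = 0.306×533.5 = 163.25 kg/h.
Combined feed S1 = 1030 + 163.25 = 1193.3 kg/h.
Overhead S4 = S1 − S10 = 1193.3 − 533.5 = 659.75 kg/h.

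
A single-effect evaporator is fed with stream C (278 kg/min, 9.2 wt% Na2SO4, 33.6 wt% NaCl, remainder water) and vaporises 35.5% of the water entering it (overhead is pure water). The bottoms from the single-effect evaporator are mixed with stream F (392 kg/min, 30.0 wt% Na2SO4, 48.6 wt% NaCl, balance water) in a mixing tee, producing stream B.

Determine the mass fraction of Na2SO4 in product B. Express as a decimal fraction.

Vapour removed = 0.355×0.572×278 = 56.451 kg/min; concentrate = 221.55 kg/min.
Na2SO4 reaching the mixer = 25.576 (from concentrate) + 392×0.300 = 143.18 kg/min.
Product flow = 221.55 + 392 = 613.55 kg/min; Na2SO4 fraction = 0.233.

0.233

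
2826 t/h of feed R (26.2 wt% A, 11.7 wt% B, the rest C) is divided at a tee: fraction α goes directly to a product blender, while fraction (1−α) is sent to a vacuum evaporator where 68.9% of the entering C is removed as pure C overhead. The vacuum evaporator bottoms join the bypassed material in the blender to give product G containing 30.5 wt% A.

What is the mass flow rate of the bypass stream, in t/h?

1895 t/h

All 2826×0.262 = 740.41 t/h of A reaches G, so G = 740.41/0.305 = 2427.6 t/h and vapour = 398.42 t/h.
The evaporator receives (1−α)·2826 of feed at 0.621 C and removes 0.689 of that C:
0.689×0.621×(1−α)×2826 = 398.42
(1−α) = 398.42/1209.2 = 0.3295;  α = 0.6705.
Bypass flow = 0.6705×2826 = 1894.8 t/h.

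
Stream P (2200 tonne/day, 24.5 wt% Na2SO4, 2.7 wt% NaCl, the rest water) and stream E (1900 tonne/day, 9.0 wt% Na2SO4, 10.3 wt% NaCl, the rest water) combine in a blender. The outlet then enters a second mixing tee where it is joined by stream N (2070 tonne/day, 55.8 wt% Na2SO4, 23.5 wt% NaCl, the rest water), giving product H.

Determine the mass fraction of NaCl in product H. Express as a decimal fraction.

Overall, product flow = 6170 tonne/day.
NaCl in = 2200×0.027 + 1900×0.103 + 2070×0.235 = 741.55 tonne/day.
NaCl fraction in H = 0.1202.

0.1202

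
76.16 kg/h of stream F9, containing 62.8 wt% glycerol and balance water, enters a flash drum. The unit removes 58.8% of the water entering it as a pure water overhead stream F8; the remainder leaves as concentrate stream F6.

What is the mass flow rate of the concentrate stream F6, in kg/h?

water entering = 76.16×0.372 = 28.332 kg/h; overhead removed = 0.588×28.332 = 16.659 kg/h.
Concentrate = 76.16 − 16.659 = 59.501 kg/h.

59.5 kg/h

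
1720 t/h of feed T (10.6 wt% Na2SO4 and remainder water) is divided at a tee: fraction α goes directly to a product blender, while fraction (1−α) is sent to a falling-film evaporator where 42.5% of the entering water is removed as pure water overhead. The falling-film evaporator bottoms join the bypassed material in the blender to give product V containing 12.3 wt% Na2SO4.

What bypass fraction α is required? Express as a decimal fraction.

0.636

All 1720×0.106 = 182.32 t/h of Na2SO4 reaches V, so V = 182.32/0.123 = 1482.3 t/h and vapour = 237.72 t/h.
The evaporator receives (1−α)·1720 of feed at 0.894 water and removes 0.425 of that water:
0.425×0.894×(1−α)×1720 = 237.72
(1−α) = 237.72/653.51 = 0.3638;  α = 0.6362.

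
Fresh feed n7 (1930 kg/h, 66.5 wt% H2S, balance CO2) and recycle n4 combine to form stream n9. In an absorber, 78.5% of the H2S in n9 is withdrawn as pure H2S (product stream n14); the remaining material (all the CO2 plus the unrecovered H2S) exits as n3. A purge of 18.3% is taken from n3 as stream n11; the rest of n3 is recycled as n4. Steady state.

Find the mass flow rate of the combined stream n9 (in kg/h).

CO2 enters only via n7 and leaves only via the purge: 1930×0.335 = 0.183×(CO2 in n3), and the absorber passes all CO2, so CO2 in n9 = CO2 in n3 = 3533.1 kg/h.
H2S in n9: m_A = 1930×0.665 + (1−0.183)·(1−0.785)·m_A, so m_A = 1283.5/0.8243 = 1556.9 kg/h.
n9 = 1556.9 + 3533.1 = 5090 kg/h.

5090 kg/h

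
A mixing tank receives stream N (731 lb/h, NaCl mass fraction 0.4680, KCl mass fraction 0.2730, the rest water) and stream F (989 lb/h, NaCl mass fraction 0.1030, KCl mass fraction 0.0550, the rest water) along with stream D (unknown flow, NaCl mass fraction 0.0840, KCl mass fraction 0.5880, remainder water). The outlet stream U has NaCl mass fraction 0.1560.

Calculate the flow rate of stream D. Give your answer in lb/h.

2440 lb/h

Let D be the unknown flow. Total out = 1720 + D.
NaCl balance: 443.98 + 0.084·D = 0.156·(1720 + D)
(0.084 − 0.156)·D = 0.156×1720 − 443.98 = -175.66
D = -175.66 / -0.072 = 2439.7 lb/h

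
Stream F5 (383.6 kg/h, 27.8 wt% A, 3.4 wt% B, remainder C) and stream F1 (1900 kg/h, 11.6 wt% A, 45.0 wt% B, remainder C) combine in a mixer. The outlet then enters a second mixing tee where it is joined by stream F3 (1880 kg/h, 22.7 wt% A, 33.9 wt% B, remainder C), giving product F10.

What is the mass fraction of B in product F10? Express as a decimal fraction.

0.362

Overall, product flow = 4163.6 kg/h.
B in = 383.6×0.034 + 1900×0.450 + 1880×0.339 = 1505.4 kg/h.
B fraction in F10 = 0.362.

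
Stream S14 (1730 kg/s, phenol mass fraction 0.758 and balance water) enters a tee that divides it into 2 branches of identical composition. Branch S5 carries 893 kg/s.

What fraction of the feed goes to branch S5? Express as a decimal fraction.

Fraction to S5 = 893/1730 = 0.5162.

0.516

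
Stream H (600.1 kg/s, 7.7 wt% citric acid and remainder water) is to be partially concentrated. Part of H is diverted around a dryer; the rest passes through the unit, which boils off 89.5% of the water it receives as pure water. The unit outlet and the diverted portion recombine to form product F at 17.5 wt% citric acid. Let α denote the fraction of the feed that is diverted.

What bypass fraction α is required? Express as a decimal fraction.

0.322

All 600.1×0.077 = 46.208 kg/s of citric acid reaches F, so F = 46.208/0.175 = 264.04 kg/s and vapour = 336.06 kg/s.
The evaporator receives (1−α)·600.1 of feed at 0.923 water and removes 0.895 of that water:
0.895×0.923×(1−α)×600.1 = 336.06
(1−α) = 336.06/495.73 = 0.6779;  α = 0.3221.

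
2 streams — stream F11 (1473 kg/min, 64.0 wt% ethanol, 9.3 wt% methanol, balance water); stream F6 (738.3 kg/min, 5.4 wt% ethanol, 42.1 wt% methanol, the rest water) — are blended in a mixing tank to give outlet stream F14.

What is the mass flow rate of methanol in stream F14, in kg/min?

447.8 kg/min

methanol out = methanol in = 1473×0.093 + 738.3×0.421 = 447.81 kg/min.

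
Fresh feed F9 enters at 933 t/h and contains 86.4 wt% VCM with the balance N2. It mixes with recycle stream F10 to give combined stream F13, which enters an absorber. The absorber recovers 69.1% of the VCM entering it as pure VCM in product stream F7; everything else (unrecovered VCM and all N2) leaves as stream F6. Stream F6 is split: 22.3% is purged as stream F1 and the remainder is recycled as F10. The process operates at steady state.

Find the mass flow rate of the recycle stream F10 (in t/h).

696.8 t/h

N2 enters only via F9 and leaves only via the purge: 933×0.136 = 0.223×(N2 in F6), and the absorber passes all N2, so N2 in F13 = N2 in F6 = 569 t/h.
VCM in F13: m_A = 933×0.864 + (1−0.223)·(1−0.691)·m_A, so m_A = 806.11/0.7599 = 1060.8 t/h.
F6 = (1−0.691)×1060.8 + 569 = 896.79 t/h.
Recycle F10 = (1−0.223)×896.79 = 696.81 t/h.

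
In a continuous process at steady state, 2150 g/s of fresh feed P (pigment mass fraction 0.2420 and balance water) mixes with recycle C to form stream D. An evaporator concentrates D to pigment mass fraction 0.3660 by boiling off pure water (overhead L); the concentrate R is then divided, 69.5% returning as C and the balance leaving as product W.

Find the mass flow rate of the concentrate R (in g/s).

Overall pigment balance (none leaves overhead): pigment in fresh feed = pigment in product, i.e. 2150×0.242 = (1−0.695)·R·0.366.
R = 520.3/(0.366×0.305) = 4660.9 g/s.

4661 g/s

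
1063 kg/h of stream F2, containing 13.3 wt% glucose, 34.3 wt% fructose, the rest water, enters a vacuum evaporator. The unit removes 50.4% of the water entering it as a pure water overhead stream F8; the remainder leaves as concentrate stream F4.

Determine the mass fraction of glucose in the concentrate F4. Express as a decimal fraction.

glucose is not removed: 1063×0.133 = 141.38 kg/h of glucose enters F4.
water entering = 1063×0.524 = 557.01 kg/h; overhead removed = 0.504×557.01 = 280.73 kg/h.
Concentrate = 1063 − 280.73 = 782.27 kg/h.
Mass fraction = 141.38/782.27 = 0.1807.

0.1807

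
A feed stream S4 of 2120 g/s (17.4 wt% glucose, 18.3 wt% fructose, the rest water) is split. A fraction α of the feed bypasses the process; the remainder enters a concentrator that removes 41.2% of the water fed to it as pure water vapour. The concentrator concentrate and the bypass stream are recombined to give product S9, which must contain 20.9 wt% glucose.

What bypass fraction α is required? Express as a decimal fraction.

0.368

All 2120×0.174 = 368.88 g/s of glucose reaches S9, so S9 = 368.88/0.209 = 1765 g/s and vapour = 355.02 g/s.
The evaporator receives (1−α)·2120 of feed at 0.643 water and removes 0.412 of that water:
0.412×0.643×(1−α)×2120 = 355.02
(1−α) = 355.02/561.62 = 0.6321;  α = 0.3679.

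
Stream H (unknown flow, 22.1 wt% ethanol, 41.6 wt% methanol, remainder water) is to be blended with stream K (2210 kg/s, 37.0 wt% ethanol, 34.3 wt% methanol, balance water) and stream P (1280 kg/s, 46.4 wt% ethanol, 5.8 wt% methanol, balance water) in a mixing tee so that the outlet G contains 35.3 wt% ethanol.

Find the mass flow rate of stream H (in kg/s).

Let H be the unknown flow. Total out = 3490 + H.
ethanol balance: 1411.6 + 0.221·H = 0.353·(3490 + H)
(0.221 − 0.353)·H = 0.353×3490 − 1411.6 = -179.65
H = -179.65 / -0.132 = 1361 kg/s

1361 kg/s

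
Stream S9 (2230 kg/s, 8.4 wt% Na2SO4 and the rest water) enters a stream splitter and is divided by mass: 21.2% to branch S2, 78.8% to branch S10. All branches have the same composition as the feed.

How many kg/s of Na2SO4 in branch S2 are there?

Branch S2 total = 0.212×2230 = 472.76 kg/s.
Na2SO4 in S2 = 0.084×472.76 = 39.712 kg/s.

39.71 kg/s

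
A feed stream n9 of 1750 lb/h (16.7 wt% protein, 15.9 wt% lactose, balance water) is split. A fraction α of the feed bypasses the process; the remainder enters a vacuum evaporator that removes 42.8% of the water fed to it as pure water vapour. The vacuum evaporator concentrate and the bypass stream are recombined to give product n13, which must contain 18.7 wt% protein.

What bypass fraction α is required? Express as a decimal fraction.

All 1750×0.167 = 292.25 lb/h of protein reaches n13, so n13 = 292.25/0.187 = 1562.8 lb/h and vapour = 187.17 lb/h.
The evaporator receives (1−α)·1750 of feed at 0.674 water and removes 0.428 of that water:
0.428×0.674×(1−α)×1750 = 187.17
(1−α) = 187.17/504.83 = 0.3708;  α = 0.6292.

0.629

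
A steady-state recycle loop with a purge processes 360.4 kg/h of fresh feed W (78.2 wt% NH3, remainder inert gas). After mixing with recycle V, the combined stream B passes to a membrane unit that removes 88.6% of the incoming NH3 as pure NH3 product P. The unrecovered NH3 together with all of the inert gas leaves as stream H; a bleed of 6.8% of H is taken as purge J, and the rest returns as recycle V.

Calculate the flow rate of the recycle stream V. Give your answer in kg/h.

1110 kg/h

inert gas enters only via W and leaves only via the purge: 360.4×0.218 = 0.068×(inert gas in H), and the membrane unit passes all inert gas, so inert gas in B = inert gas in H = 1155.4 kg/h.
NH3 in B: m_A = 360.4×0.782 + (1−0.068)·(1−0.886)·m_A, so m_A = 281.83/0.8938 = 315.34 kg/h.
H = (1−0.886)×315.34 + 1155.4 = 1191.3 kg/h.
Recycle V = (1−0.068)×1191.3 = 1110.3 kg/h.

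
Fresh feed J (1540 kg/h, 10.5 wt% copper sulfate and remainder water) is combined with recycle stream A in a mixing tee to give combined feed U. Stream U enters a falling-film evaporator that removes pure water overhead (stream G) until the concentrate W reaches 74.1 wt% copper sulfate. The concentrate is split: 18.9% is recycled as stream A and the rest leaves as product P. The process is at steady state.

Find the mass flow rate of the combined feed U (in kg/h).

Overall copper sulfate balance (none leaves overhead): copper sulfate in fresh feed = copper sulfate in product, i.e. 1540×0.105 = (1−0.189)·W·0.741.
W = 161.7/(0.741×0.811) = 269.07 kg/h.
Recycle A = 0.189×269.07 = 50.855 kg/h.
Combined feed U = 1540 + 50.855 = 1590.9 kg/h.

1591 kg/h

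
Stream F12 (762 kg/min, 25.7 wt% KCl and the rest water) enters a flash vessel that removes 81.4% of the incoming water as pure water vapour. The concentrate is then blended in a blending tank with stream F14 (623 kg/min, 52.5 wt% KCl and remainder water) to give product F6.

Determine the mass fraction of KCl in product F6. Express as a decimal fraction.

Vapour removed = 0.814×0.743×762 = 460.86 kg/min; concentrate = 301.14 kg/min.
KCl reaching the mixer = 195.83 (from concentrate) + 623×0.525 = 522.91 kg/min.
Product flow = 301.14 + 623 = 924.14 kg/min; KCl fraction = 0.566.

0.566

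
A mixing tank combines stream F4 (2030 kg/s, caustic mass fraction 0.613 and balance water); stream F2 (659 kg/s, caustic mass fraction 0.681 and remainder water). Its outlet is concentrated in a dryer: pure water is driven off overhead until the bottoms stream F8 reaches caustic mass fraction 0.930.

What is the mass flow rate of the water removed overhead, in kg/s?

caustic entering = 2030×0.613 + 659×0.681 = 1693.2 kg/s.
All caustic reports to F8, so F8 = 1693.2/0.930 = 1820.6 kg/s.
Total feed = 2689 kg/s; overhead = 2689 − 1820.6 = 868.39 kg/s.

868.4 kg/s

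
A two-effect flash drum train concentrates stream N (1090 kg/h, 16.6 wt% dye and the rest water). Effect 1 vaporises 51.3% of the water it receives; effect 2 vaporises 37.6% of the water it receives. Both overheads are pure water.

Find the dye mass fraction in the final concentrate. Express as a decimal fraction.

water in feed = 1090×0.834 = 909.06 kg/h.
After stage 1: water left = (1−0.513)×909.06 = 442.71; stream total = 623.65 kg/h.
After stage 2: water left = (1−0.376)×442.71 = 276.25; final concentrate = 457.19 kg/h.
dye fraction = 180.94/457.19 = 0.3958.

0.3958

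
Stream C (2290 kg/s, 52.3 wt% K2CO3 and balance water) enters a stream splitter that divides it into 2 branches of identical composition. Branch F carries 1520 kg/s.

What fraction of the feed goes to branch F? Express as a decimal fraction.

0.664

Fraction to F = 1520/2290 = 0.6638.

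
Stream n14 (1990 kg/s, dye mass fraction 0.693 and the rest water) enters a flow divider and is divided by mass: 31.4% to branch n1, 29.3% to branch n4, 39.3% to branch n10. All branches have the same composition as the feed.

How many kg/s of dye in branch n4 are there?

404.1 kg/s

Branch n4 total = 0.293×1990 = 583.07 kg/s.
dye in n4 = 0.693×583.07 = 404.07 kg/s.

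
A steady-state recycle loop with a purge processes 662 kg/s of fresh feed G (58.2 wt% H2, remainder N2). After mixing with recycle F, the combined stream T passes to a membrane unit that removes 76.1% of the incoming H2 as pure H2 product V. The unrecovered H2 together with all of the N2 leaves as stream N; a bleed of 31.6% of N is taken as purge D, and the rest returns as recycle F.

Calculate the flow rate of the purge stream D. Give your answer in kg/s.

N2 enters only via G and leaves only via the purge: 662×0.418 = 0.316×(N2 in N), and the membrane unit passes all N2, so N2 in T = N2 in N = 875.68 kg/s.
H2 in T: m_A = 662×0.582 + (1−0.316)·(1−0.761)·m_A, so m_A = 385.28/0.8365 = 460.58 kg/s.
N = (1−0.761)×460.58 + 875.68 = 985.76 kg/s.
Purge D = 0.316×985.76 = 311.5 kg/s.

311.5 kg/s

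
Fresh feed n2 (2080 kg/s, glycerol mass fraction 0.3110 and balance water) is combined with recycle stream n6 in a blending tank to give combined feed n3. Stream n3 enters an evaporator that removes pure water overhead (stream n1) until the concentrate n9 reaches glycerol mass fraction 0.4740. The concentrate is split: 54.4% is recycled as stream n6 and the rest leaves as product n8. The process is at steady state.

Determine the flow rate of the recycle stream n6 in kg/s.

1628 kg/s

Overall glycerol balance (none leaves overhead): glycerol in fresh feed = glycerol in product, i.e. 2080×0.311 = (1−0.544)·n9·0.474.
n9 = 646.88/(0.474×0.456) = 2992.8 kg/s.
Recycle n6 = 0.544×2992.8 = 1628.1 kg/s.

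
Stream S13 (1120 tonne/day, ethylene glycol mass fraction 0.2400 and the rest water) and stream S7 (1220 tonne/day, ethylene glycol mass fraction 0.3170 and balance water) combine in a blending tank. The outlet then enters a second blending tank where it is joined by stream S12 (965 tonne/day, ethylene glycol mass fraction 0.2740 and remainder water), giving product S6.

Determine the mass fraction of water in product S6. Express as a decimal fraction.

Overall, product flow = 3305 tonne/day.
water in = 1120×0.760 + 1220×0.683 + 965×0.726 = 2385.1 tonne/day.
water fraction in S6 = 0.7216.

0.7216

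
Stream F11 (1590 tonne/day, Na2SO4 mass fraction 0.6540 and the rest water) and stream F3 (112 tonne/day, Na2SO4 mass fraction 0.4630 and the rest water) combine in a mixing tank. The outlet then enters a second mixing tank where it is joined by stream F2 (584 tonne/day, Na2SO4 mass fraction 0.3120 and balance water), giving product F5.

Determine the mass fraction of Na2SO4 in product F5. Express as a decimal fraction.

Overall, product flow = 2286 tonne/day.
Na2SO4 in = 1590×0.654 + 112×0.463 + 584×0.312 = 1273.9 tonne/day.
Na2SO4 fraction in F5 = 0.5573.

0.5573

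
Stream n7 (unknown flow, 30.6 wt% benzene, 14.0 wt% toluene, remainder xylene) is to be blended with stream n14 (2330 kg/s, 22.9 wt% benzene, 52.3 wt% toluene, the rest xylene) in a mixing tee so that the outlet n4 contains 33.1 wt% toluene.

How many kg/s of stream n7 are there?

2342 kg/s

Let n7 be the unknown flow. Total out = 2330 + n7.
toluene balance: 1218.6 + 0.140·n7 = 0.331·(2330 + n7)
(0.140 − 0.331)·n7 = 0.331×2330 − 1218.6 = -447.36
n7 = -447.36 / -0.191 = 2342.2 kg/s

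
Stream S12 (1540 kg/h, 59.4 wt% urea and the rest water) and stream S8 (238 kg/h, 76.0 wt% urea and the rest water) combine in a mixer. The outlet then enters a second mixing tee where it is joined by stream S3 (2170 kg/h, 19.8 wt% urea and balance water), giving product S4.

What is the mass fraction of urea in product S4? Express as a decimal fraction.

Overall, product flow = 3948 kg/h.
urea in = 1540×0.594 + 238×0.760 + 2170×0.198 = 1525.3 kg/h.
urea fraction in S4 = 0.386.

0.386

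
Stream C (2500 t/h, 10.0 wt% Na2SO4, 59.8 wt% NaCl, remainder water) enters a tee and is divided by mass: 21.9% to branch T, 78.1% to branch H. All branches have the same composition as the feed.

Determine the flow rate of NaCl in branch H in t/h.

1168 t/h

Branch H total = 0.781×2500 = 1952.5 t/h.
NaCl in H = 0.598×1952.5 = 1167.6 t/h.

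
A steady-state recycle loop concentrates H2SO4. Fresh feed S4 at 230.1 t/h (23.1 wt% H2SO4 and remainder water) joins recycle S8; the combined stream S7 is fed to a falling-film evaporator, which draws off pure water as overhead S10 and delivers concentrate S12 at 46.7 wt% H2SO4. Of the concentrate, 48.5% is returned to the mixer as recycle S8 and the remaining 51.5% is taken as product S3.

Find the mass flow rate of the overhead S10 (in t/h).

116.3 t/h

Overall H2SO4 balance (none leaves overhead): H2SO4 in fresh feed = H2SO4 in product, i.e. 230.1×0.231 = (1−0.485)·S12·0.467.
S12 = 53.153/(0.467×0.515) = 221.01 t/h.
Recycle S8 = 0.485×221.01 = 107.19 t/h.
Combined feed S7 = 230.1 + 107.19 = 337.29 t/h.
Overhead S10 = S7 − S12 = 337.29 − 221.01 = 116.28 t/h.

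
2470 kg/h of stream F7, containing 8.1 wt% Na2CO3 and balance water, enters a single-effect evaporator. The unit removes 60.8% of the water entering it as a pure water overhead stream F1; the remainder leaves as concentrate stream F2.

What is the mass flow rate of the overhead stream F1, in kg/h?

1380 kg/h

water entering = 2470×0.919 = 2269.9 kg/h; overhead removed = 0.608×2269.9 = 1380.1 kg/h.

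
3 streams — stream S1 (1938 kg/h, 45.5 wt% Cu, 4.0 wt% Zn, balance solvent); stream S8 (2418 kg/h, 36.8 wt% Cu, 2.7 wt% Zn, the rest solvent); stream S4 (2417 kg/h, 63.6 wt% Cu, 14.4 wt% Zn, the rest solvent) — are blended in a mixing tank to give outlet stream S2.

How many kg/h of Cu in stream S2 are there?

Cu out = Cu in = 1938×0.455 + 2418×0.368 + 2417×0.636 = 3308.8 kg/h.

3309 kg/h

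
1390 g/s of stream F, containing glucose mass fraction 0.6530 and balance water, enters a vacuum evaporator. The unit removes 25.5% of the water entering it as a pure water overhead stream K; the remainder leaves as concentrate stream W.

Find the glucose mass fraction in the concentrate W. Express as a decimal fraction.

0.7164

glucose is not removed: 1390×0.653 = 907.67 g/s of glucose enters W.
water entering = 1390×0.347 = 482.33 g/s; overhead removed = 0.255×482.33 = 122.99 g/s.
Concentrate = 1390 − 122.99 = 1267 g/s.
Mass fraction = 907.67/1267 = 0.7164.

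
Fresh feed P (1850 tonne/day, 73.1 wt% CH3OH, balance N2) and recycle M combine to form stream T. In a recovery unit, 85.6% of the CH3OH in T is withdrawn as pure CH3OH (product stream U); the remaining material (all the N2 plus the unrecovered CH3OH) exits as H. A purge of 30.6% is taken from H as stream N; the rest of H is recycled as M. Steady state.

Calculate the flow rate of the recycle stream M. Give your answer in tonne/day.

1279 tonne/day

N2 enters only via P and leaves only via the purge: 1850×0.269 = 0.306×(N2 in H), and the recovery unit passes all N2, so N2 in T = N2 in H = 1626.3 tonne/day.
CH3OH in T: m_A = 1850×0.731 + (1−0.306)·(1−0.856)·m_A, so m_A = 1352.3/0.9001 = 1502.5 tonne/day.
H = (1−0.856)×1502.5 + 1626.3 = 1842.7 tonne/day.
Recycle M = (1−0.306)×1842.7 = 1278.8 tonne/day.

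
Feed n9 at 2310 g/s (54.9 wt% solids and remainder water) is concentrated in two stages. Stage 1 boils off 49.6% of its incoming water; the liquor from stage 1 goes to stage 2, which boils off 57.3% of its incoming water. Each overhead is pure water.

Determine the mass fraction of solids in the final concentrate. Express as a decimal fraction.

water in feed = 2310×0.451 = 1041.8 g/s.
After stage 1: water left = (1−0.496)×1041.8 = 525.07; stream total = 1793.3 g/s.
After stage 2: water left = (1−0.573)×525.07 = 224.21; final concentrate = 1492.4 g/s.
solids fraction = 1268.2/1492.4 = 0.850.

0.850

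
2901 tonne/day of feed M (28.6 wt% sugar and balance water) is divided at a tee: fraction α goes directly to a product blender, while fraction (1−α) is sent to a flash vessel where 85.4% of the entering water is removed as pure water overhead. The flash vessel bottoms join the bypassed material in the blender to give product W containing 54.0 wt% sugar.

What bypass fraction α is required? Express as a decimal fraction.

All 2901×0.286 = 829.69 tonne/day of sugar reaches W, so W = 829.69/0.540 = 1536.5 tonne/day and vapour = 1364.5 tonne/day.
The evaporator receives (1−α)·2901 of feed at 0.714 water and removes 0.854 of that water:
0.854×0.714×(1−α)×2901 = 1364.5
(1−α) = 1364.5/1768.9 = 0.7714;  α = 0.2286.

0.229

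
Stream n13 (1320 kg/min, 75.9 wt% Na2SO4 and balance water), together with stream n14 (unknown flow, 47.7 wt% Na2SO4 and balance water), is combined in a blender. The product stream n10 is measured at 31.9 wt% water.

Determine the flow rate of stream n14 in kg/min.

504.7 kg/min

Let n14 be the unknown flow. Total out = 1320 + n14.
water balance: 318.12 + 0.523·n14 = 0.319·(1320 + n14)
(0.523 − 0.319)·n14 = 0.319×1320 − 318.12 = 102.96
n14 = 102.96 / 0.204 = 504.71 kg/min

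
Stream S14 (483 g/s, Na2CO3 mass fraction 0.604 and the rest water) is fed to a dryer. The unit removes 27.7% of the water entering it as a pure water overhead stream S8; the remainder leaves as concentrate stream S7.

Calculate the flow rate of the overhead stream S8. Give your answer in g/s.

water entering = 483×0.396 = 191.27 g/s; overhead removed = 0.277×191.27 = 52.981 g/s.

52.98 g/s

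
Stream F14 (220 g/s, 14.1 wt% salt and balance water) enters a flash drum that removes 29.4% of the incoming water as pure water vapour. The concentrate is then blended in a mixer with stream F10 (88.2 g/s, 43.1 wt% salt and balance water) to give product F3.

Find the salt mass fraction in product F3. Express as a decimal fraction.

Vapour removed = 0.294×0.859×220 = 55.56 g/s; concentrate = 164.44 g/s.
salt reaching the mixer = 31.02 (from concentrate) + 88.2×0.431 = 69.034 g/s.
Product flow = 164.44 + 88.2 = 252.64 g/s; salt fraction = 0.2733.

0.2733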